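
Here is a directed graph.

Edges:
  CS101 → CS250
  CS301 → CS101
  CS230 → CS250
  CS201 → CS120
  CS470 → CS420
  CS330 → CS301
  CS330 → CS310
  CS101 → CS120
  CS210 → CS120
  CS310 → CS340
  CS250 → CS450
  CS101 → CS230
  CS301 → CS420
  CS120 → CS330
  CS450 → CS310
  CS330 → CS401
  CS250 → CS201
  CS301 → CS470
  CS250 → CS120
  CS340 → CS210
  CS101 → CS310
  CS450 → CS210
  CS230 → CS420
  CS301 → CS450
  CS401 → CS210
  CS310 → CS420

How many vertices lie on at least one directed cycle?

12

A vertex is on a directed cycle iff it belongs to a strongly connected component of size ≥ 2 (or has a self-loop).
The vertices on cycles are {CS101, CS120, CS201, CS210, CS230, CS250, CS301, CS310, CS330, CS340, CS401, CS450} — 12 in total.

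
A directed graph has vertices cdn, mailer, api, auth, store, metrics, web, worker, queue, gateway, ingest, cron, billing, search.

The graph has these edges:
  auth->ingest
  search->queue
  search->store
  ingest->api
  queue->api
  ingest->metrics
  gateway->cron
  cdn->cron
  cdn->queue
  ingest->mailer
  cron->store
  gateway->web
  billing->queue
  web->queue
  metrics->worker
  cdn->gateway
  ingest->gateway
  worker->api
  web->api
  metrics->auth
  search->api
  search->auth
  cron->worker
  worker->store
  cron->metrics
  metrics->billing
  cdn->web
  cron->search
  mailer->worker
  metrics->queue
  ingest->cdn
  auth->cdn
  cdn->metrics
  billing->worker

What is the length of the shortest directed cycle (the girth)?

3

For each vertex v, BFS finds the shortest path from v back to v.
The shortest such closed walk is auth → cdn → metrics → auth, length 3.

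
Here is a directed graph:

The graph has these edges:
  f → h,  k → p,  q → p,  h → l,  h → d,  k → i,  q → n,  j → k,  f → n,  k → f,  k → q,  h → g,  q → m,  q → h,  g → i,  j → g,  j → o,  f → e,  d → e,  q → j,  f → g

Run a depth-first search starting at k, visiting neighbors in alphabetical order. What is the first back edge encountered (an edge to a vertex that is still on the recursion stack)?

j→k

DFS from k (visiting neighbors in alphabetical order); mark gray on enter, black on exit:
k gray
  f gray
    e gray
    e black
    g gray
      i gray
      i black
    g black
    h gray
      d gray
        d→e: e black — skip
      d black
      h→g: g black — skip
      l gray
      l black
    h black
    n gray
    n black
  f black
  k→i: i black — skip
  p gray
  p black
  q gray
    q→h: h black — skip
    j gray
      j→g: g black — skip
      j→k: k is gray → back edge
First back edge: j → k.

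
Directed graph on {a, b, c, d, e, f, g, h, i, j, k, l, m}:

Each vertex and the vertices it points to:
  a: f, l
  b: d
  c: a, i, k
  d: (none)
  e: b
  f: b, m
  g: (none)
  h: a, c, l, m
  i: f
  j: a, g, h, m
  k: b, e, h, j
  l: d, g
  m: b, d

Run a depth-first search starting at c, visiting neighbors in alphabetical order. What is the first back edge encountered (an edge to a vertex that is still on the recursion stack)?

DFS from c (visiting neighbors in alphabetical order); mark gray on enter, black on exit:
c gray
  a gray
    f gray
      b gray
        d gray
        d black
      b black
      m gray
        m→b: b black — skip
        m→d: d black — skip
      m black
    f black
    l gray
      l→d: d black — skip
      g gray
      g black
    l black
  a black
  i gray
    i→f: f black — skip
  i black
  k gray
    k→b: b black — skip
    e gray
      e→b: b black — skip
    e black
    h gray
      h→a: a black — skip
      h→c: c is gray → back edge
First back edge: h → c.

h->c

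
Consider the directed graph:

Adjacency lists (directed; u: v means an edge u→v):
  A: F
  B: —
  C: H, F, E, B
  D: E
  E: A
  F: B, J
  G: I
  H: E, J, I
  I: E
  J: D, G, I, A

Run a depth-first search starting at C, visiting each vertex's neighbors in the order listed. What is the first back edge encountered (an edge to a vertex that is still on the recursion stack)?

DFS from C (visiting each vertex's neighbors in the order listed); mark gray on enter, black on exit:
C gray
  H gray
    E gray
      A gray
        F gray
          B gray
          B black
          J gray
            D gray
              D→E: E is gray → back edge
First back edge: D → E.

D->E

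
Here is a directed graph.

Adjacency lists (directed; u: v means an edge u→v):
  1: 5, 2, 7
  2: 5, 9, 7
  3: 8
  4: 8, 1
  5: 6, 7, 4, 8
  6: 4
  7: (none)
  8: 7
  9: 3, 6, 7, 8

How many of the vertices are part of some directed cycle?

6

A vertex is on a directed cycle iff it belongs to a strongly connected component of size ≥ 2 (or has a self-loop).
The vertices on cycles are {1, 2, 4, 5, 6, 9} — 6 in total.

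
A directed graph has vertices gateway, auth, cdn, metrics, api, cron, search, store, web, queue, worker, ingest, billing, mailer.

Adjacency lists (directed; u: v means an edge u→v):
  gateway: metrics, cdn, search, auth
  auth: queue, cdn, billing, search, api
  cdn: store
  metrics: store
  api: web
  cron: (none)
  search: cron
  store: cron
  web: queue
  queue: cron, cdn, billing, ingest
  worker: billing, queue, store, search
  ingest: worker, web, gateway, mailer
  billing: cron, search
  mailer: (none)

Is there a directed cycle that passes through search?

No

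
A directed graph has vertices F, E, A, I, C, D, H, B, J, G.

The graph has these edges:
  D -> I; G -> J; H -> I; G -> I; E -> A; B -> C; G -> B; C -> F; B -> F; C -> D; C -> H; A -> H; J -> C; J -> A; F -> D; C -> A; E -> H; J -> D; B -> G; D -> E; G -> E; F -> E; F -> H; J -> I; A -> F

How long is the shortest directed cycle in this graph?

2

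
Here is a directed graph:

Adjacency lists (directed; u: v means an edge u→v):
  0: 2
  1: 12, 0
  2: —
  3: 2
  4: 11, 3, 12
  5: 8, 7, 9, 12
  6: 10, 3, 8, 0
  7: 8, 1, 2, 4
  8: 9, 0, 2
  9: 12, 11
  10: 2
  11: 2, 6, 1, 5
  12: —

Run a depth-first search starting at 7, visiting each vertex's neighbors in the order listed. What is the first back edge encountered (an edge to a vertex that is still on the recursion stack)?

DFS from 7 (visiting each vertex's neighbors in the order listed); mark gray on enter, black on exit:
7 gray
  8 gray
    9 gray
      12 gray
      12 black
      11 gray
        2 gray
        2 black
        6 gray
          10 gray
            10→2: 2 black — skip
          10 black
          3 gray
            3→2: 2 black — skip
          3 black
          6→8: 8 is gray → back edge
First back edge: 6 → 8.

6→8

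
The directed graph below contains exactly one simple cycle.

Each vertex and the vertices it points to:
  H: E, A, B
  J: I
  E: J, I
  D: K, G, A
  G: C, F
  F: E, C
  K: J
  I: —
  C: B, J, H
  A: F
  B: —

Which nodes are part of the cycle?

A, C, F, H

DFS with gray/black marking from A:
A gray
  F gray
    E gray
      J gray
        I gray
        I black
      J black
      E→I: I black — skip
    E black
    C gray
      B gray
      B black
      C→J: J black — skip
      H gray
        H→E: E black — skip
        H→A: A is gray → back edge
Back edge closes the cycle A → F → C → H → A; its vertices are {A, C, F, H}.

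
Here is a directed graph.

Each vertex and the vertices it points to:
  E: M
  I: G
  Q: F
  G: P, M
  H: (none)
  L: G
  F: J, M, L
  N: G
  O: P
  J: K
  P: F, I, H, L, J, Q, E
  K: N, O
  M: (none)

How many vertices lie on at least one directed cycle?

A vertex is on a directed cycle iff it belongs to a strongly connected component of size ≥ 2 (or has a self-loop).
The vertices on cycles are {F, G, I, J, K, L, N, O, P, Q} — 10 in total.

10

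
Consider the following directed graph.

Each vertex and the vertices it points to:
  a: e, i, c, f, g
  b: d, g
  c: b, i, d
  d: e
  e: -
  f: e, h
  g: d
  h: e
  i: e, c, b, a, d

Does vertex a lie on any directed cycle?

a is on a cycle iff a can reach itself via ≥1 edge.
a → i → a — yes.

Yes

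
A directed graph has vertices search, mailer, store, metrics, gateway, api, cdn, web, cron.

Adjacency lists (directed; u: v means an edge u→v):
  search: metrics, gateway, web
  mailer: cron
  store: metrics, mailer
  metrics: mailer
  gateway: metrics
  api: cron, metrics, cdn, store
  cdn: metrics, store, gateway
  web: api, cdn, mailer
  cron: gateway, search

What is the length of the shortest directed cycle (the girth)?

4

For each vertex v, BFS finds the shortest path from v back to v.
The shortest such closed walk is api → cron → search → web → api, length 4.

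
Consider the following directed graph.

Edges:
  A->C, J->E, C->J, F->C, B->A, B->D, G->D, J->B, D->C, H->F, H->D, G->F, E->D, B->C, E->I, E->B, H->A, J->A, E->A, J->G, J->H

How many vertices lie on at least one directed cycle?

9

A vertex is on a directed cycle iff it belongs to a strongly connected component of size ≥ 2 (or has a self-loop).
The vertices on cycles are {A, B, C, D, E, F, G, H, J} — 9 in total.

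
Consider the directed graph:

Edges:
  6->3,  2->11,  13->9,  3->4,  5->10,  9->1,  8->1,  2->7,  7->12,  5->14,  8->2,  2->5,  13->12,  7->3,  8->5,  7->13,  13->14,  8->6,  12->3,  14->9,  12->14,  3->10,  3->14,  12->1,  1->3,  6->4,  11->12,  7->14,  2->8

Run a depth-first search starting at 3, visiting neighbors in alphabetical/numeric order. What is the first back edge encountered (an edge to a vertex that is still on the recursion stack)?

DFS from 3 (visiting neighbors in alphabetical/numeric order); mark gray on enter, black on exit:
3 gray
  4 gray
  4 black
  10 gray
  10 black
  14 gray
    9 gray
      1 gray
        1→3: 3 is gray → back edge
First back edge: 1 → 3.

1->3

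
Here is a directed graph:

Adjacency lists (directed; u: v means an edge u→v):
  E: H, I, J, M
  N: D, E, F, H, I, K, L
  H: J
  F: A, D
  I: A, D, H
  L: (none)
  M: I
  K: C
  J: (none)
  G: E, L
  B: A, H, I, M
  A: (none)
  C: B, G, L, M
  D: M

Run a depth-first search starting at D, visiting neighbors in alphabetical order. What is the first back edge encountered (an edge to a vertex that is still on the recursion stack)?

I->D

DFS from D (visiting neighbors in alphabetical order); mark gray on enter, black on exit:
D gray
  M gray
    I gray
      A gray
      A black
      I→D: D is gray → back edge
First back edge: I → D.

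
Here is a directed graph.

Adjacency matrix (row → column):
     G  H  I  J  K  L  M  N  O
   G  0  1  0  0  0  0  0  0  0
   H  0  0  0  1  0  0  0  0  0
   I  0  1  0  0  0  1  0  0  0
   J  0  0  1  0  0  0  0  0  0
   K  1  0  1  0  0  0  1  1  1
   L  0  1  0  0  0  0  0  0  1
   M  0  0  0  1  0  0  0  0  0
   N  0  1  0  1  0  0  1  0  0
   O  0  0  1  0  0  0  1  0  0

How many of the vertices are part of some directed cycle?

A vertex is on a directed cycle iff it belongs to a strongly connected component of size ≥ 2 (or has a self-loop).
The vertices on cycles are {H, I, J, L, M, O} — 6 in total.

6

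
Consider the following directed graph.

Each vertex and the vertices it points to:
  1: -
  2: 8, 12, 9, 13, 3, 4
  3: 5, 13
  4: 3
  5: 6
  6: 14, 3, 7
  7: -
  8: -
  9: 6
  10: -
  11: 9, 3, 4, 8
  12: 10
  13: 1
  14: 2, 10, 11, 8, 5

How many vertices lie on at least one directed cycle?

A vertex is on a directed cycle iff it belongs to a strongly connected component of size ≥ 2 (or has a self-loop).
The vertices on cycles are {2, 3, 4, 5, 6, 9, 11, 14} — 8 in total.

8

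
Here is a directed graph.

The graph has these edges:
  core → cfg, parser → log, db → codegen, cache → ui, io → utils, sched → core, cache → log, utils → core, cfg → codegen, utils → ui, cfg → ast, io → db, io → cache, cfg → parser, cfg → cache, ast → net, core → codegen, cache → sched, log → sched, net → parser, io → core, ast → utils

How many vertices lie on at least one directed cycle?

A vertex is on a directed cycle iff it belongs to a strongly connected component of size ≥ 2 (or has a self-loop).
The vertices on cycles are {ast, cfg, log, net, core, cache, sched, utils, parser} — 9 in total.

9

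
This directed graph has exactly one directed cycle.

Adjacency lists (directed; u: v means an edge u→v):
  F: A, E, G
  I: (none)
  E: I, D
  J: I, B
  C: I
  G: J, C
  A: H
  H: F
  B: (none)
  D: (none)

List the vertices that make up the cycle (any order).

DFS with gray/black marking from F:
F gray
  A gray
    H gray
      H→F: F is gray → back edge
Back edge closes the cycle F → A → H → F; its vertices are {A, F, H}.

A, F, H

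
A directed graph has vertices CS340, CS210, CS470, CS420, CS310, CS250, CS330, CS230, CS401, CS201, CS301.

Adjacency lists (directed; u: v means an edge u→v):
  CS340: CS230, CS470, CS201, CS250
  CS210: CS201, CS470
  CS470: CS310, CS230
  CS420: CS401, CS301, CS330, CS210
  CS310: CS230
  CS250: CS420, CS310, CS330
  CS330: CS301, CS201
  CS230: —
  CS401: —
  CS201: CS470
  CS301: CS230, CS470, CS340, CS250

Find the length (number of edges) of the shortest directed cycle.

For each vertex v, BFS finds the shortest path from v back to v.
The shortest such closed walk is CS301 → CS250 → CS420 → CS301, length 3.

3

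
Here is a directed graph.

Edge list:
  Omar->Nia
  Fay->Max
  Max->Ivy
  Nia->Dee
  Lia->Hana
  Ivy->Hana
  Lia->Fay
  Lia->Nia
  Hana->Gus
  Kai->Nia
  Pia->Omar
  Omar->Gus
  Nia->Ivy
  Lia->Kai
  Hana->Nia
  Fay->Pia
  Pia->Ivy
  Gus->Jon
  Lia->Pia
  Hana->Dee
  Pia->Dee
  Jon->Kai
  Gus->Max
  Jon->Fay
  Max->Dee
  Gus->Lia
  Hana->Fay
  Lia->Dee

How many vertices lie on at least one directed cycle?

A vertex is on a directed cycle iff it belongs to a strongly connected component of size ≥ 2 (or has a self-loop).
The vertices on cycles are {Fay, Gus, Ivy, Jon, Kai, Lia, Max, Nia, Pia, Hana, Omar} — 11 in total.

11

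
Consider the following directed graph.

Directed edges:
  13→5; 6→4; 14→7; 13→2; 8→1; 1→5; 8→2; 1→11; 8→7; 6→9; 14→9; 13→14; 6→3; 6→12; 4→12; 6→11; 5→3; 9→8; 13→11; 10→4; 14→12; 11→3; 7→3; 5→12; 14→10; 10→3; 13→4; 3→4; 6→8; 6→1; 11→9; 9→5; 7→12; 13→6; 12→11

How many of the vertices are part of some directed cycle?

9

A vertex is on a directed cycle iff it belongs to a strongly connected component of size ≥ 2 (or has a self-loop).
The vertices on cycles are {1, 3, 4, 5, 7, 8, 9, 11, 12} — 9 in total.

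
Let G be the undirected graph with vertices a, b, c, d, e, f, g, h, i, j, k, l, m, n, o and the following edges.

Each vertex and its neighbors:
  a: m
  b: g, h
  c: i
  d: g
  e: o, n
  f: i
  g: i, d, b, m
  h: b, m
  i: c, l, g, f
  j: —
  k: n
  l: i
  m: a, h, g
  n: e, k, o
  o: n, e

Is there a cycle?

Yes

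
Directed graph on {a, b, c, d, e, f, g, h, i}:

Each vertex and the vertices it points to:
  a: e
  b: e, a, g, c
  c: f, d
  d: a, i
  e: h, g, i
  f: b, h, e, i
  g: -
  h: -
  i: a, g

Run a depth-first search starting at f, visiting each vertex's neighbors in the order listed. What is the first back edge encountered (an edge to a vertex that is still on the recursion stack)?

DFS from f (visiting each vertex's neighbors in the order listed); mark gray on enter, black on exit:
f gray
  b gray
    e gray
      h gray
      h black
      g gray
      g black
      i gray
        a gray
          a→e: e is gray → back edge
First back edge: a → e.

a→e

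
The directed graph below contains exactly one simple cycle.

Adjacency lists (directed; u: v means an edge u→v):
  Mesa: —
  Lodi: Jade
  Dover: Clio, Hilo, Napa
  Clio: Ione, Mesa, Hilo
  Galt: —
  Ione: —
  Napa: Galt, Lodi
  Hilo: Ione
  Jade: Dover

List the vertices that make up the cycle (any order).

DFS with gray/black marking from Dover:
Dover gray
  Clio gray
    Ione gray
    Ione black
    Mesa gray
    Mesa black
    Hilo gray
      Hilo→Ione: Ione black — skip
    Hilo black
  Clio black
  Dover→Hilo: Hilo black — skip
  Napa gray
    Galt gray
    Galt black
    Lodi gray
      Jade gray
        Jade→Dover: Dover is gray → back edge
Back edge closes the cycle Dover → Napa → Lodi → Jade → Dover; its vertices are {Jade, Lodi, Napa, Dover}.

Jade, Lodi, Napa, Dover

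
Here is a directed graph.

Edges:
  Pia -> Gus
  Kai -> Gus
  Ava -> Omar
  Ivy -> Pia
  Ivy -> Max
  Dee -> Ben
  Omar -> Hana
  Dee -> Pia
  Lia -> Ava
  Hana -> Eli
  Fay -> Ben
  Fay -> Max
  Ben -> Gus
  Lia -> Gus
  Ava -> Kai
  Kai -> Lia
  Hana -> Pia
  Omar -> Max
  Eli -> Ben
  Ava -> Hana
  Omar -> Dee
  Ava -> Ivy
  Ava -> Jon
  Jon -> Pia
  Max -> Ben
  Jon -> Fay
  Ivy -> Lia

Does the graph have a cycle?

DFS with white/gray/black marking, starting from Ava:
Ava gray
  Omar gray
    Dee gray
      Pia gray
        Gus gray
        Gus black
      Pia black
      Ben gray
        Ben→Gus: Gus black — skip
      Ben black
    Dee black
    Max gray
      Max→Ben: Ben black — skip
    Max black
    Hana gray
      Eli gray
        Eli→Ben: Ben black — skip
      Eli black
      Hana→Pia: Pia black — skip
    Hana black
  Omar black
  Ivy gray
    Ivy→Pia: Pia black — skip
    Lia gray
      Lia→Ava: Ava is gray → back edge
Back edge found, so a cycle exists: Ava → Ivy → Lia → Ava.

Yes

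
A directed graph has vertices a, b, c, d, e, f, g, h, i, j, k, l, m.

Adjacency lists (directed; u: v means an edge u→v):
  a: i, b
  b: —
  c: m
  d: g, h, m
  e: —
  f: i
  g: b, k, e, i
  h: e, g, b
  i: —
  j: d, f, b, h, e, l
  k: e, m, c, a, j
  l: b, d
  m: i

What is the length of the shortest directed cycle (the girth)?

For each vertex v, BFS finds the shortest path from v back to v.
The shortest such closed walk is k → j → h → g → k, length 4.

4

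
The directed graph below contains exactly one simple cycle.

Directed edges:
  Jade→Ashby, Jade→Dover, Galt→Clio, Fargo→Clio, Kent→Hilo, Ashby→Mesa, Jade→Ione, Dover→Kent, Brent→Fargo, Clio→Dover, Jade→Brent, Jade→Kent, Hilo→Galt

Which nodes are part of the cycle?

Clio, Galt, Hilo, Kent, Dover

DFS with gray/black marking from Kent:
Kent gray
  Hilo gray
    Galt gray
      Clio gray
        Dover gray
          Dover→Kent: Kent is gray → back edge
Back edge closes the cycle Kent → Hilo → Galt → Clio → Dover → Kent; its vertices are {Clio, Galt, Hilo, Kent, Dover}.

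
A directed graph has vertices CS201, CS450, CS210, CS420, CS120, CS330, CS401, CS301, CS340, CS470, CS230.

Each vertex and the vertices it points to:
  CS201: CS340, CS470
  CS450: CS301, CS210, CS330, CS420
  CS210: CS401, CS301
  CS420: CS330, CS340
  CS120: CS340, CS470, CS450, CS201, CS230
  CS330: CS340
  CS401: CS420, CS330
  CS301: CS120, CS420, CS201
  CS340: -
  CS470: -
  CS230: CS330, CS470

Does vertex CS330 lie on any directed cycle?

No

CS330 lies on a cycle iff there is a path from CS330 back to itself.
Exploring from CS330, it never reaches itself; equivalently, its strongly connected component is a singleton.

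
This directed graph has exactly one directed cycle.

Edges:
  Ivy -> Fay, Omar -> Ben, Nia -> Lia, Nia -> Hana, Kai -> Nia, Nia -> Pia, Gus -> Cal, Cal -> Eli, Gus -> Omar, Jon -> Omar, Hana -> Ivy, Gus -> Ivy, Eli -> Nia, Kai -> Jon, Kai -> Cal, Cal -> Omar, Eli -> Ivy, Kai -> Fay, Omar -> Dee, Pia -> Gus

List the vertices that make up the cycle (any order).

Cal, Eli, Gus, Nia, Pia

DFS with gray/black marking from Cal:
Cal gray
  Eli gray
    Nia gray
      Hana gray
        Ivy gray
          Fay gray
          Fay black
        Ivy black
      Hana black
      Pia gray
        Gus gray
          Gus→Ivy: Ivy black — skip
          Omar gray
            Ben gray
            Ben black
            Dee gray
            Dee black
          Omar black
          Gus→Cal: Cal is gray → back edge
Back edge closes the cycle Cal → Eli → Nia → Pia → Gus → Cal; its vertices are {Cal, Eli, Gus, Nia, Pia}.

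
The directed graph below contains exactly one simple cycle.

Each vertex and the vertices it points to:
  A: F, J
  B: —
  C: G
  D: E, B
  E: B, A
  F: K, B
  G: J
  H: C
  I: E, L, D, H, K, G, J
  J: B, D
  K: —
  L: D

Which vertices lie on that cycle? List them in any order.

A, D, E, J

DFS with gray/black marking from E:
E gray
  B gray
  B black
  A gray
    F gray
      K gray
      K black
      F→B: B black — skip
    F black
    J gray
      J→B: B black — skip
      D gray
        D→E: E is gray → back edge
Back edge closes the cycle E → A → J → D → E; its vertices are {A, D, E, J}.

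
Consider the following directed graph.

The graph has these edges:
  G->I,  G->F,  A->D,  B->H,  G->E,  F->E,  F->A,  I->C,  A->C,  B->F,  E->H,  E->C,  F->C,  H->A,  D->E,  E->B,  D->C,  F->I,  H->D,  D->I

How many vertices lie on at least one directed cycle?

A vertex is on a directed cycle iff it belongs to a strongly connected component of size ≥ 2 (or has a self-loop).
The vertices on cycles are {A, B, D, E, F, H} — 6 in total.

6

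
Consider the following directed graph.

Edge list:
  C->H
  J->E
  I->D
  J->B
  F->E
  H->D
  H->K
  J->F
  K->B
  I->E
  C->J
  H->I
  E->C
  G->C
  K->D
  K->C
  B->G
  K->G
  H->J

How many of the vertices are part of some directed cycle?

9

A vertex is on a directed cycle iff it belongs to a strongly connected component of size ≥ 2 (or has a self-loop).
The vertices on cycles are {B, C, E, F, G, H, I, J, K} — 9 in total.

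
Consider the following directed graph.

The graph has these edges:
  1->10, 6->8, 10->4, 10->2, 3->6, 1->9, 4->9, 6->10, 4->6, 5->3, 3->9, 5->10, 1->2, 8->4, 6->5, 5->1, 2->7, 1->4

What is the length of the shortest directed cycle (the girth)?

3

For each vertex v, BFS finds the shortest path from v back to v.
The shortest such closed walk is 5 → 3 → 6 → 5, length 3.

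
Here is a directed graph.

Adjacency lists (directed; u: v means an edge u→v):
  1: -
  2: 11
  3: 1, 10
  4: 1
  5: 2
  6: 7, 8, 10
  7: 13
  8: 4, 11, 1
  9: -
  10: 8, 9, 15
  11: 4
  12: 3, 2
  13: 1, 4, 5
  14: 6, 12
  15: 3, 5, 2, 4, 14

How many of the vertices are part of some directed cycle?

6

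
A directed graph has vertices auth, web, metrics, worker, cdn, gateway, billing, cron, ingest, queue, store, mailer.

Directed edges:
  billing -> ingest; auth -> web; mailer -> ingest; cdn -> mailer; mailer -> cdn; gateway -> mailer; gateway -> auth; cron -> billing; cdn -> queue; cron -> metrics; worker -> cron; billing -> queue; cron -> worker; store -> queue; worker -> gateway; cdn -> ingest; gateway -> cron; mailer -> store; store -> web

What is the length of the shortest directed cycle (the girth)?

For each vertex v, BFS finds the shortest path from v back to v.
The shortest such closed walk is cron → worker → cron, length 2.

2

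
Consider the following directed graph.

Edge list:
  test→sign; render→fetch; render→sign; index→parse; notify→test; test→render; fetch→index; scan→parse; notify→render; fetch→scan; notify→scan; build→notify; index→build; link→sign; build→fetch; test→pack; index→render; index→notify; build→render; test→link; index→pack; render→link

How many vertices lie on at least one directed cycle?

6

A vertex is on a directed cycle iff it belongs to a strongly connected component of size ≥ 2 (or has a self-loop).
The vertices on cycles are {test, build, fetch, index, notify, render} — 6 in total.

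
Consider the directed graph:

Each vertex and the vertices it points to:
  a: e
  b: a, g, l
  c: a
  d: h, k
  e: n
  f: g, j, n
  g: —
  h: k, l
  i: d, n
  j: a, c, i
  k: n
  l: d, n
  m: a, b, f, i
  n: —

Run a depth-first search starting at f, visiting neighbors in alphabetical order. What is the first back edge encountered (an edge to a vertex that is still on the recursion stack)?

l->d

DFS from f (visiting neighbors in alphabetical order); mark gray on enter, black on exit:
f gray
  g gray
  g black
  j gray
    a gray
      e gray
        n gray
        n black
      e black
    a black
    c gray
      c→a: a black — skip
    c black
    i gray
      d gray
        h gray
          k gray
            k→n: n black — skip
          k black
          l gray
            l→d: d is gray → back edge
First back edge: l → d.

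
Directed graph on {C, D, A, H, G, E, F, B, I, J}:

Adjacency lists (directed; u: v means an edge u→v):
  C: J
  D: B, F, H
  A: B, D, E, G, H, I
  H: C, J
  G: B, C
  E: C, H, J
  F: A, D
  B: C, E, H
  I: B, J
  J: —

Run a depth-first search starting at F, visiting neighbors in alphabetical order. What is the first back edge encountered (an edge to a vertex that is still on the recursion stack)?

D→F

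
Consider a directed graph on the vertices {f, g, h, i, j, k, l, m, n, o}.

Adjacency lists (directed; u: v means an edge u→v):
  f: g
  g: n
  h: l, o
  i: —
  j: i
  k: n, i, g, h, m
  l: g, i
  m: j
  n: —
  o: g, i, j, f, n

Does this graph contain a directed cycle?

No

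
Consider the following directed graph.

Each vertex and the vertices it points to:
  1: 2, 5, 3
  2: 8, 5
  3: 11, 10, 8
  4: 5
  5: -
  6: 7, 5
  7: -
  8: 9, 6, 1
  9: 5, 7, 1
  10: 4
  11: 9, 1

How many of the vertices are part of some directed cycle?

6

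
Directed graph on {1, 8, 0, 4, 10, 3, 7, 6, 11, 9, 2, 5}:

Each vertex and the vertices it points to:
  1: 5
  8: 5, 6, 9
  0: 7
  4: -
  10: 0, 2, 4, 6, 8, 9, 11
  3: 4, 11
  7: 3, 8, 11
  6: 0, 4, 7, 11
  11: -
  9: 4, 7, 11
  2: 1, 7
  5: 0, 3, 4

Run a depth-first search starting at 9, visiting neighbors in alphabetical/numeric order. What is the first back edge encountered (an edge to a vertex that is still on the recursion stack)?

0->7

DFS from 9 (visiting neighbors in alphabetical/numeric order); mark gray on enter, black on exit:
9 gray
  4 gray
  4 black
  7 gray
    3 gray
      3→4: 4 black — skip
      11 gray
      11 black
    3 black
    8 gray
      5 gray
        0 gray
          0→7: 7 is gray → back edge
First back edge: 0 → 7.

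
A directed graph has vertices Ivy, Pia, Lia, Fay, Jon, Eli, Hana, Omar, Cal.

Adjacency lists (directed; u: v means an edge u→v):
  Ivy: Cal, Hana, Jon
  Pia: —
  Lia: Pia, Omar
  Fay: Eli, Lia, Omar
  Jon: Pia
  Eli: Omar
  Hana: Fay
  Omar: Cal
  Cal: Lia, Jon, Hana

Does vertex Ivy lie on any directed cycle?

No

Ivy lies on a cycle iff there is a path from Ivy back to itself.
Exploring from Ivy, it never reaches itself; equivalently, its strongly connected component is a singleton.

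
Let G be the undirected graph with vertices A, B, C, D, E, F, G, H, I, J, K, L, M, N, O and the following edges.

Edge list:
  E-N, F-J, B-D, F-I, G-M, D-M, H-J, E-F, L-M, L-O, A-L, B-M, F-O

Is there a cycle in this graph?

Yes

DFS, tracking each vertex's parent; an edge to a visited non-parent vertex closes a cycle.
Start from A:
visit A (parent –)
  visit L (parent A)
    visit O (parent L)
      O–L: parent, skip
      visit F (parent O)
        visit E (parent F)
          visit N (parent E)
            N–E: parent, skip
          E–F: parent, skip
        visit J (parent F)
          J–F: parent, skip
          visit H (parent J)
            H–J: parent, skip
        visit I (parent F)
          I–F: parent, skip
        F–O: parent, skip
    visit M (parent L)
      visit D (parent M)
        D–M: parent, skip
        visit B (parent D)
          B–M: M visited and ≠ parent → cycle
Cycle: M – D – B – M.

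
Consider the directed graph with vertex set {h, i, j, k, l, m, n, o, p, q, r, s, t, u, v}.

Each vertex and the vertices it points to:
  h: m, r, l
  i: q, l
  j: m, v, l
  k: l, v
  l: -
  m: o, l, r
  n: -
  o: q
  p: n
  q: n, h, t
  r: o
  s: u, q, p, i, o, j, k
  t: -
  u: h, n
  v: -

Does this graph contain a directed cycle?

Yes

DFS with white/gray/black marking, starting from r:
r gray
  o gray
    q gray
      n gray
      n black
      h gray
        m gray
          m→o: o is gray → back edge
Back edge found, so a cycle exists: o → q → h → m → o.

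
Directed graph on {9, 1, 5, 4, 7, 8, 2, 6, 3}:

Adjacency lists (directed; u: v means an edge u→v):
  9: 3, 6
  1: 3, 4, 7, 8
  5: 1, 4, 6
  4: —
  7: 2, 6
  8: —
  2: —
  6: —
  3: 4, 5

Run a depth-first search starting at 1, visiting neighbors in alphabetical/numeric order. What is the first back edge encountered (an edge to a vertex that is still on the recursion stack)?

DFS from 1 (visiting neighbors in alphabetical/numeric order); mark gray on enter, black on exit:
1 gray
  3 gray
    4 gray
    4 black
    5 gray
      5→1: 1 is gray → back edge
First back edge: 5 → 1.

5->1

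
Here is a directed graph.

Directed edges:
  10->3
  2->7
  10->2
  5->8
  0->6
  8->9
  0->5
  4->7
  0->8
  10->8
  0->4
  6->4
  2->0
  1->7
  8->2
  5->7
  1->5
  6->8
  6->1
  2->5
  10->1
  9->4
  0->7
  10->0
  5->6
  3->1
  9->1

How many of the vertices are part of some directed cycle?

7

A vertex is on a directed cycle iff it belongs to a strongly connected component of size ≥ 2 (or has a self-loop).
The vertices on cycles are {0, 1, 2, 5, 6, 8, 9} — 7 in total.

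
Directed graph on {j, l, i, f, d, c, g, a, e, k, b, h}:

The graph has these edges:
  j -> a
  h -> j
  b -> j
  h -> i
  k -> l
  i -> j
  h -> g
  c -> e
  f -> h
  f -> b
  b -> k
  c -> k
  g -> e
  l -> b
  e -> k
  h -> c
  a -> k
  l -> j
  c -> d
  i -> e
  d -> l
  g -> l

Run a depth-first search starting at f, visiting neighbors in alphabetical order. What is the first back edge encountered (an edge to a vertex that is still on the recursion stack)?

l->b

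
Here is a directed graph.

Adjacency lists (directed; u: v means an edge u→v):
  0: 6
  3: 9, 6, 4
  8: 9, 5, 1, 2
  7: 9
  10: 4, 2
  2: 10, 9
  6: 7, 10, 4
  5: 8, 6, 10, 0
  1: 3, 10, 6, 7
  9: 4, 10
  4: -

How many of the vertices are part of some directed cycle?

A vertex is on a directed cycle iff it belongs to a strongly connected component of size ≥ 2 (or has a self-loop).
The vertices on cycles are {2, 5, 8, 9, 10} — 5 in total.

5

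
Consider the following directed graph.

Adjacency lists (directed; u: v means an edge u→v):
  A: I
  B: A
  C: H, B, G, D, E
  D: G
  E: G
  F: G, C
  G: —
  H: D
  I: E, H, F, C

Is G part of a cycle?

No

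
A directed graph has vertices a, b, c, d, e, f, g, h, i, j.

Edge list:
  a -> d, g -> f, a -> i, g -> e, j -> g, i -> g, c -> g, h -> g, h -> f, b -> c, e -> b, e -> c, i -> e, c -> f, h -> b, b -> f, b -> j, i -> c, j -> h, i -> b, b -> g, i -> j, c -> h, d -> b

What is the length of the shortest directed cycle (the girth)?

3

For each vertex v, BFS finds the shortest path from v back to v.
The shortest such closed walk is e → c → g → e, length 3.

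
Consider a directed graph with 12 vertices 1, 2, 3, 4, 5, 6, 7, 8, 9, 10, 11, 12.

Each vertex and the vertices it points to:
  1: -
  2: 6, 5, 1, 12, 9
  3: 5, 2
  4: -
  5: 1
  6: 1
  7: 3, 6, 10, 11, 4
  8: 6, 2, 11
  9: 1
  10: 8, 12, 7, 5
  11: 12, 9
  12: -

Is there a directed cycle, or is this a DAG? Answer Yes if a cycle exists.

Yes

DFS with white/gray/black marking, starting from 9:
9 gray
  1 gray
  1 black
9 black
2 gray
  6 gray
    6→1: 1 black — skip
  6 black
  5 gray
    5→1: 1 black — skip
  5 black
  2→1: 1 black — skip
  12 gray
  12 black
  2→9: 9 black — skip
2 black
3 gray
  3→5: 5 black — skip
  3→2: 2 black — skip
3 black
4 gray
4 black
7 gray
  7→3: 3 black — skip
  7→6: 6 black — skip
  10 gray
    8 gray
      8→6: 6 black — skip
      8→2: 2 black — skip
      11 gray
        11→12: 12 black — skip
        11→9: 9 black — skip
      11 black
    8 black
    10→12: 12 black — skip
    10→7: 7 is gray → back edge
Back edge found, so a cycle exists: 7 → 10 → 7.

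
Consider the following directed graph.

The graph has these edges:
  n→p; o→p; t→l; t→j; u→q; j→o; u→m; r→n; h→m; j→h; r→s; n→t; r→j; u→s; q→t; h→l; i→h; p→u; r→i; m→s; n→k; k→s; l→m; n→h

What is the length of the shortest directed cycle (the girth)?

For each vertex v, BFS finds the shortest path from v back to v.
The shortest such closed walk is j → o → p → u → q → t → j, length 6.

6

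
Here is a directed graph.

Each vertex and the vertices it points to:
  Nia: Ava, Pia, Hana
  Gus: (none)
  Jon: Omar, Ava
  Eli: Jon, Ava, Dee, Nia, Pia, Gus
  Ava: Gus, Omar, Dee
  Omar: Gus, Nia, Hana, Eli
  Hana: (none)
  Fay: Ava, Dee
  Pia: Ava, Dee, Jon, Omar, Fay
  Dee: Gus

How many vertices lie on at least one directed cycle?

7

A vertex is on a directed cycle iff it belongs to a strongly connected component of size ≥ 2 (or has a self-loop).
The vertices on cycles are {Ava, Eli, Fay, Jon, Nia, Pia, Omar} — 7 in total.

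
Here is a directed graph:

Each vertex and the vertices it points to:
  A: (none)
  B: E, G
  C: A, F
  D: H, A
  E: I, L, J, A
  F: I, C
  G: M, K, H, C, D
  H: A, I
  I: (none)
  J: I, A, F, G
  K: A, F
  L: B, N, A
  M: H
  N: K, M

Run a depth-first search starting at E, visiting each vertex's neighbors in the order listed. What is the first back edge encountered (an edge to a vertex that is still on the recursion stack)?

B→E

DFS from E (visiting each vertex's neighbors in the order listed); mark gray on enter, black on exit:
E gray
  I gray
  I black
  L gray
    B gray
      B→E: E is gray → back edge
First back edge: B → E.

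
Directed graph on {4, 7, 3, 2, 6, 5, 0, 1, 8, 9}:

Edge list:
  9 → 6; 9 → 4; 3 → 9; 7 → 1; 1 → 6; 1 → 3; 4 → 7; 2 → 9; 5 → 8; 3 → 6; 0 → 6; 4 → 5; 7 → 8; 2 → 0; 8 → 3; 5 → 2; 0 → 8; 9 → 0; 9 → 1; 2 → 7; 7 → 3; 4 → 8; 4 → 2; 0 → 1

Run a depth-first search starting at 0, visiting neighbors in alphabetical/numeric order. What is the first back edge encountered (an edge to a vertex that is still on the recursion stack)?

9→0

DFS from 0 (visiting neighbors in alphabetical/numeric order); mark gray on enter, black on exit:
0 gray
  1 gray
    3 gray
      6 gray
      6 black
      9 gray
        9→0: 0 is gray → back edge
First back edge: 9 → 0.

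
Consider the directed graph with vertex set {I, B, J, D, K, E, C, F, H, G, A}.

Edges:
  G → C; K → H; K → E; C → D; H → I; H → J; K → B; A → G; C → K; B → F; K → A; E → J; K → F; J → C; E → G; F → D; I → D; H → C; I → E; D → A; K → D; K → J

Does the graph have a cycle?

Yes

DFS with white/gray/black marking, starting from D:
D gray
  A gray
    G gray
      C gray
        C→D: D is gray → back edge
Back edge found, so a cycle exists: D → A → G → C → D.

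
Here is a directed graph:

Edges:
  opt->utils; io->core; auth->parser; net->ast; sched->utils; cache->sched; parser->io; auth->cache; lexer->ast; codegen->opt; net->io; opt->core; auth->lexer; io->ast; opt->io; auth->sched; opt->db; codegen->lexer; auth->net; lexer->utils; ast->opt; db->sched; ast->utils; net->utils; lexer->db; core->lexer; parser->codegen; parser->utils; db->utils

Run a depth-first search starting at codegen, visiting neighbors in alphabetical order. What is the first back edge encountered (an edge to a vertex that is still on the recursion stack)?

core->lexer

DFS from codegen (visiting neighbors in alphabetical order); mark gray on enter, black on exit:
codegen gray
  lexer gray
    ast gray
      opt gray
        core gray
          core→lexer: lexer is gray → back edge
First back edge: core → lexer.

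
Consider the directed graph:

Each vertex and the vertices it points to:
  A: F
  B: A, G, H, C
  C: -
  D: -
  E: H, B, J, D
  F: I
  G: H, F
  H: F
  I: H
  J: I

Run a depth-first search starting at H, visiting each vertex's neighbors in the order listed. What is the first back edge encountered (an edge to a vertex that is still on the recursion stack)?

I→H

DFS from H (visiting each vertex's neighbors in the order listed); mark gray on enter, black on exit:
H gray
  F gray
    I gray
      I→H: H is gray → back edge
First back edge: I → H.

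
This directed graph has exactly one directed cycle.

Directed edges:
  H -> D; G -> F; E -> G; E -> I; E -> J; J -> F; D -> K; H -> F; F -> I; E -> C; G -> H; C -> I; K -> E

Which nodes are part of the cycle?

DFS with gray/black marking from E:
E gray
  J gray
    F gray
      I gray
      I black
    F black
  J black
  C gray
    C→I: I black — skip
  C black
  G gray
    H gray
      H→F: F black — skip
      D gray
        K gray
          K→E: E is gray → back edge
Back edge closes the cycle E → G → H → D → K → E; its vertices are {D, E, G, H, K}.

D, E, G, H, K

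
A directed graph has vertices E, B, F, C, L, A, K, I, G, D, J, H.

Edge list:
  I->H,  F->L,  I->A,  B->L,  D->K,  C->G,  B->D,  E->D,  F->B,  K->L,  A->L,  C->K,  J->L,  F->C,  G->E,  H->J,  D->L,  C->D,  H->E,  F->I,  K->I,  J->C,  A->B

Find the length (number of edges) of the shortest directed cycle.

5

For each vertex v, BFS finds the shortest path from v back to v.
The shortest such closed walk is C → K → I → H → J → C, length 5.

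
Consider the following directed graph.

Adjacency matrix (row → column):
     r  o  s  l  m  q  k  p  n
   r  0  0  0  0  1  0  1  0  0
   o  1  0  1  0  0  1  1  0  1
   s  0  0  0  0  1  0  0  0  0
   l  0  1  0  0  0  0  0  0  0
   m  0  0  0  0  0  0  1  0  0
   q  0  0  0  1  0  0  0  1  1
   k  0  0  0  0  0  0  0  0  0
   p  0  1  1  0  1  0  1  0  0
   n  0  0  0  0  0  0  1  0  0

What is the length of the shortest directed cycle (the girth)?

3

For each vertex v, BFS finds the shortest path from v back to v.
The shortest such closed walk is q → l → o → q, length 3.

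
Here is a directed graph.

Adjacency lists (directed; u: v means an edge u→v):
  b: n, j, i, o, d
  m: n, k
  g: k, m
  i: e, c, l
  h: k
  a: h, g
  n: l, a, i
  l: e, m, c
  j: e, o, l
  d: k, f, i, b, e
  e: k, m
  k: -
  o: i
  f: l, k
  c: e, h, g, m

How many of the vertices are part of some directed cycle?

A vertex is on a directed cycle iff it belongs to a strongly connected component of size ≥ 2 (or has a self-loop).
The vertices on cycles are {a, b, c, d, e, g, i, l, m, n} — 10 in total.

10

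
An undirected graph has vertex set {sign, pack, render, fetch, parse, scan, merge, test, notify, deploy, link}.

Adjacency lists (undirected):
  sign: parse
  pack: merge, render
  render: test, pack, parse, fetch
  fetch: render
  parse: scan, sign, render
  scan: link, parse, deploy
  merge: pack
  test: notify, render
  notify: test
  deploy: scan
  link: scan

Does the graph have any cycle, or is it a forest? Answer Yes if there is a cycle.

DFS, tracking each vertex's parent; an edge to a visited non-parent vertex closes a cycle.
Start from parse:
visit parse (parent –)
  visit scan (parent parse)
    visit link (parent scan)
      link–scan: parent, skip
    scan–parse: parent, skip
    visit deploy (parent scan)
      deploy–scan: parent, skip
  visit sign (parent parse)
    sign–parse: parent, skip
  visit render (parent parse)
    visit test (parent render)
      visit notify (parent test)
        notify–test: parent, skip
      test–render: parent, skip
    visit pack (parent render)
      visit merge (parent pack)
        merge–pack: parent, skip
      pack–render: parent, skip
    render–parse: parent, skip
    visit fetch (parent render)
      fetch–render: parent, skip
No non-parent visited neighbor found — the graph is a forest.

No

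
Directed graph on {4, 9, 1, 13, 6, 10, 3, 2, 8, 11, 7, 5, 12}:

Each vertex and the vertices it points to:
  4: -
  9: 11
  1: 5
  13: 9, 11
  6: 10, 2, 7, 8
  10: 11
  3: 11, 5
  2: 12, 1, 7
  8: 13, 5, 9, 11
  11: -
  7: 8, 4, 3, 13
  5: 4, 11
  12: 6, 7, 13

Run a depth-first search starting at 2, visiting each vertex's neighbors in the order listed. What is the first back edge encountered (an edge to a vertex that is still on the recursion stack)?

DFS from 2 (visiting each vertex's neighbors in the order listed); mark gray on enter, black on exit:
2 gray
  12 gray
    6 gray
      10 gray
        11 gray
        11 black
      10 black
      6→2: 2 is gray → back edge
First back edge: 6 → 2.

6->2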